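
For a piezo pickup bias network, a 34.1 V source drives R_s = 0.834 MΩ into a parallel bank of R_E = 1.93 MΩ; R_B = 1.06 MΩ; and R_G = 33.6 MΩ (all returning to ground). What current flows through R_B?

I ≈ 14.3 µA

Parallel bank: R_p = 1/(1/1.93 + 1/1.06 + 1/33.6) = 0.6706 MΩ.
V_A by voltage divider: V_A = 34.1 × 0.6706/(0.834 + 0.6706) = 15.20 V.
Branch current I = V_A/R_B = 15.20/1.06 = 14.34 µA.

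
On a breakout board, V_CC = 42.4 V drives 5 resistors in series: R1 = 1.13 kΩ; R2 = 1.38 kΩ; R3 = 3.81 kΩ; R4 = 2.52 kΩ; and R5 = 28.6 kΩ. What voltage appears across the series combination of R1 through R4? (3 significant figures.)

V ≈ 10.0 V

ΣR = 1.13 + 1.38 + 3.81 + 2.52 + 28.6 = 37.44 kΩ.
R_{R1..R4} = 1.13 + 1.38 + 3.81 + 2.52 = 8.840 kΩ.
Voltage divider: V = V_CC · (8.840 / 37.44) = 42.4 × 0.2361 = 10.01 V.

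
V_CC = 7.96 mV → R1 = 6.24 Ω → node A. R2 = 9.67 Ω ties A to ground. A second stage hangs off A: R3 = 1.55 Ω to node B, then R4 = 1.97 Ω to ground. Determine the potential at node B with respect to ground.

V_B ≈ 1.30 mV

Node A sees R2 in parallel with the series input of stage 2, R3 + R4 = 3.520 Ω.
R2 ‖ (R3+R4) = 2.581 Ω.
First divider: V_A = V_CC · 2.581/(6.24 + 2.581) = 2.329 mV.
V_B = V_A × 0.5597 = 1.303 mV.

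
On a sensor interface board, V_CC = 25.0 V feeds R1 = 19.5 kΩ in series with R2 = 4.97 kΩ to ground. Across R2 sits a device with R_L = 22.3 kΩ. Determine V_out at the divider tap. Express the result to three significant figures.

V_out ≈ 4.31 V

R2 ‖ R_L = (4.97 × 22.3)/(4.97 + 22.3) = 4.064 kΩ.
Voltage divider with the loaded lower leg: V_out = 25.0 × 4.064/(19.5 + 4.064) = 25.0 × 0.1725 = 4.312 V.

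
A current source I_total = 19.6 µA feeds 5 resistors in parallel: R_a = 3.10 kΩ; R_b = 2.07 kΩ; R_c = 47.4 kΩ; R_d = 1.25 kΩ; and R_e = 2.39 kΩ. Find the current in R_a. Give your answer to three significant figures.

Conductances: ΣG = 1/3.10 + 1/2.07 + 1/47.4 + 1/1.25 + 1/2.39 = 2.045 (1/kΩ).
Current divider: I(R_a) = I_total · G_k/ΣG = 19.6 × (0.3226/2.045) = 19.6 × 0.1577 = 3.091 µA.

I ≈ 3.09 µA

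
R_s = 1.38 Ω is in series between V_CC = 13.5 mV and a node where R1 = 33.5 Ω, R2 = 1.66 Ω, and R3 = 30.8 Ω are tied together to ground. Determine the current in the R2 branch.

Equivalent of the parallel group: R_p = 1.504 Ω.
Node voltage V_A = V_CC · R_p/(R_s + R_p) = 13.5 × 0.5216 = 7.041 mV.
Branch current I = V_A/R2 = 7.041/1.66 = 4.242 mA.

I ≈ 4.24 mA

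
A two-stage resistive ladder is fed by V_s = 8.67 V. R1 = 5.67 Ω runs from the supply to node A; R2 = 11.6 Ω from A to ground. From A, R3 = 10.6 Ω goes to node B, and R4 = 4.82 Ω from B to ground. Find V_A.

Node A sees R2 in parallel with the series input of stage 2, R3 + R4 = 15.42 Ω.
R2 ‖ (R3+R4) = 6.620 Ω.
So V_A = 8.67 × 0.5386 = 4.670 V.

V_A ≈ 4.67 V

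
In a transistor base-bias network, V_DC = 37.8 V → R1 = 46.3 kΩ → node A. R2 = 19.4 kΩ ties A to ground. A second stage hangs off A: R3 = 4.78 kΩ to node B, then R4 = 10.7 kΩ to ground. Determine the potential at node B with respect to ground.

Node A sees R2 in parallel with the series input of stage 2, R3 + R4 = 15.48 kΩ.
Effective lower resistance at A: R2 ‖ 15.48 = 8.610 kΩ.
V_A = 37.8 × 8.610/(46.3 + 8.610) = 5.927 V.
Stage 2 is unloaded, so V_B = V_A · R4/(R3+R4) = 5.927 × 10.7/15.48 = 4.097 V.

V_B ≈ 4.10 V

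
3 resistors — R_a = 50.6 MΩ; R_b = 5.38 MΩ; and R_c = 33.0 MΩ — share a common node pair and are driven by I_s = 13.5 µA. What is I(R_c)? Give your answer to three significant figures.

Conductances: ΣG = 1/50.6 + 1/5.38 + 1/33.0 = 0.2359 (1/MΩ).
By the current-divider rule, I = I_s · G_k/ΣG = 13.5 × 0.1284 = 1.734 µA.

I ≈ 1.73 µA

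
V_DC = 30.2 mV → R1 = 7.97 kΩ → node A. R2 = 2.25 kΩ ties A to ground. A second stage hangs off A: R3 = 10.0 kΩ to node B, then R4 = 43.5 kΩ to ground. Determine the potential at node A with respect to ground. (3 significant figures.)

Node A sees R2 in parallel with the series input of stage 2, R3 + R4 = 53.50 kΩ.
Effective lower resistance at A: R2 ‖ 53.50 = 2.159 kΩ.
V_A = 30.2 × 2.159/(7.97 + 2.159) = 6.438 mV.

V_A ≈ 6.44 mV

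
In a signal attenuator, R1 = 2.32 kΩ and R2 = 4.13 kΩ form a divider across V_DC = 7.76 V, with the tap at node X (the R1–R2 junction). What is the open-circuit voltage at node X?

V_th ≈ 4.97 V

With X open, the divider is unloaded: V_th = 7.76 × 4.13/6.450 = 4.969 V.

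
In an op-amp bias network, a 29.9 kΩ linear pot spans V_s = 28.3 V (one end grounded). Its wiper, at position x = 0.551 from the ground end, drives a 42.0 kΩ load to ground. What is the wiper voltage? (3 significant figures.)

V_out ≈ 13.3 V

Lower segment x·R_p = 16.47 kΩ; upper segment (1−x)·R_p = 13.43 kΩ.
R_L loads the lower segment: effective lower R = 11.83 kΩ.
Then V_out = V_s · 11.83/(13.43 + 11.83) = 13.26 V.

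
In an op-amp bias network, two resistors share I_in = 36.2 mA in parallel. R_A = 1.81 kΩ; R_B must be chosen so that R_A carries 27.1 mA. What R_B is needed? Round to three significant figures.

In a two-way split, I_A/I_in = R_B/(R_A + R_B).
27.1/36.2 = R_B/(R_A + R_B) → R_B = R_A · (0.7486)/(1 − 0.7486) = 1.81 × 2.978 = 5.390 kΩ.

R_B ≈ 5.39 kΩ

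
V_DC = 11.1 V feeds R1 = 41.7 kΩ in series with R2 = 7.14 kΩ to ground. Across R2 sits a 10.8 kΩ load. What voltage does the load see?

V_out ≈ 1.04 V

The load sits in parallel with R2, giving an effective lower resistance R2' = R2·R_L/(R2+R_L) = 4.298 kΩ.
Voltage divider with the loaded lower leg: V_out = 11.1 × 4.298/(41.7 + 4.298) = 11.1 × 0.09345 = 1.037 V.
(Unloaded it would be 1.62 V; the load pulls it down.)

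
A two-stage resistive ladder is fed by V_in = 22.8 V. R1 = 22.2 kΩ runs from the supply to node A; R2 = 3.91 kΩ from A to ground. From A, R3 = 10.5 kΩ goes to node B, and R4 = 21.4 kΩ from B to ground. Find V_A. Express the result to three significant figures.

V_A ≈ 3.09 V

Looking into the second stage from A: R3 + R4 = 31.90 kΩ appears in parallel with R2.
R2 ‖ (R3+R4) = 3.483 kΩ.
First divider: V_A = V_in · 3.483/(22.2 + 3.483) = 3.092 V.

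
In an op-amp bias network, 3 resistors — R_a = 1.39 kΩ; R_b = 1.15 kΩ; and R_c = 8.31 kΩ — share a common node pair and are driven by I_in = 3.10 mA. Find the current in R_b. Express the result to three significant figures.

I ≈ 1.58 mA

Total conductance ΣG = 1/1.39 + 1/1.15 + 1/8.31 = 1.709 (units of 1/kΩ).
R_b takes the fraction G_k/ΣG = 0.8696/1.709 = 0.5087, so I = 3.10 × 0.5087 = 1.577 mA.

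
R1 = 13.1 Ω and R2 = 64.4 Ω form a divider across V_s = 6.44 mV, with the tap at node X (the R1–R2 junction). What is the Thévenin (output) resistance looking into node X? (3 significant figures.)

R_th ≈ 10.9 Ω

Zeroing V_s shorts the top of R1 to ground, so R_th = R1 ‖ R2 = 10.89 Ω.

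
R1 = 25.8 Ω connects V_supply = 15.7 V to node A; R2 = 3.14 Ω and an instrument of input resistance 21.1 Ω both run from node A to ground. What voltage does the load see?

R2 ‖ R_L = (3.14 × 21.1)/(3.14 + 21.1) = 2.733 Ω.
Then V_out = V_supply · R2'/(R1 + R2') = 15.7 × 2.733/28.53 = 1.504 V.

V_out ≈ 1.50 V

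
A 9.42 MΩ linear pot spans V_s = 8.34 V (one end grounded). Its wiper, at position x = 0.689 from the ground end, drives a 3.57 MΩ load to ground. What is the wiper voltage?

Lower segment x·R_p = 6.490 MΩ; upper segment (1−x)·R_p = 2.930 MΩ.
R_L loads the lower segment: effective lower R = 2.303 MΩ.
Loaded-divider output: V_out = 8.34 × 0.4401 = 3.671 V.

V_out ≈ 3.67 V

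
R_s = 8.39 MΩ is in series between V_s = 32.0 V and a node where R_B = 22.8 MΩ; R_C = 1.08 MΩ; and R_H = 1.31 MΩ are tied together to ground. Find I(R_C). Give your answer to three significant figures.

Equivalent of the parallel group: R_p = 0.5770 MΩ.
V_A = 32.0 × 0.5770/8.967 = 2.059 V.
I(R_C) = V_A / R_C = 2.059/1.08 = 1.907 µA.

I ≈ 1.91 µA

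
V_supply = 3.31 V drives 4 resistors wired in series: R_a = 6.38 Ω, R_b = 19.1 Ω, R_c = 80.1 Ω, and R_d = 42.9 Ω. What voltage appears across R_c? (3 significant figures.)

V ≈ 1.79 V

Total series resistance ΣR = 6.38 + 19.1 + 80.1 + 42.9 = 148.5 Ω.
Voltage divider: V = V_supply · (80.10 / 148.5) = 3.31 × 0.5395 = 1.786 V.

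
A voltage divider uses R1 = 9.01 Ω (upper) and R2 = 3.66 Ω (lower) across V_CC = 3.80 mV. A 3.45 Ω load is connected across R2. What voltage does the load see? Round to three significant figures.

V_out ≈ 0.626 mV

The load sits in parallel with R2, giving an effective lower resistance R2' = R2·R_L/(R2+R_L) = 1.776 Ω.
Voltage divider with the loaded lower leg: V_out = 3.80 × 1.776/(9.01 + 1.776) = 3.80 × 0.1647 = 0.6257 mV.
(Unloaded it would be 1.10 mV; the load pulls it down.)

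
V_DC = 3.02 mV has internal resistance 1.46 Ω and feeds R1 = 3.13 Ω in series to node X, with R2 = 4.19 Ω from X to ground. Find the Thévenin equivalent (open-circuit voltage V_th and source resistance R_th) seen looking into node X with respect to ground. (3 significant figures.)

V_th ≈ 1.44 mV, R_th ≈ 2.19 Ω

R1' = 1.46 + 3.13 = 4.590 Ω (source resistance + R1).
Open-circuit (no load on X): V_th = V_DC · R2/(R1' + R2) = 3.02 × 4.19/(4.590 + 4.19) = 1.441 mV.
With V_DC suppressed (replaced by a short), R_th = R1' ‖ R2 = (4.590 × 4.19)/(4.590 + 4.19) = 2.190 Ω.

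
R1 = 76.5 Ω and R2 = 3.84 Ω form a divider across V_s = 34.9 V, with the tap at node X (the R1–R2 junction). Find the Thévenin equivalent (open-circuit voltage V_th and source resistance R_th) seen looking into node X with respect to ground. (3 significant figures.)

V_th ≈ 1.67 V, R_th ≈ 3.66 Ω

With X open, the divider is unloaded: V_th = 34.9 × 3.84/80.34 = 1.668 V.
With V_s suppressed (replaced by a short), R_th = R1 ‖ R2 = (76.50 × 3.84)/(76.50 + 3.84) = 3.656 Ω.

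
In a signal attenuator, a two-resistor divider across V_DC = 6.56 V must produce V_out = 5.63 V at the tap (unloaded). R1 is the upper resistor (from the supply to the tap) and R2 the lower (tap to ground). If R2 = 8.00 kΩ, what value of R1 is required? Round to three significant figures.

The divider ratio is R2/(R1+R2) = 5.63/6.56 = 0.8582.
So R1 = R2 · (V_DC/V_out − 1) = 8.00 × (6.56/5.63 − 1) = 8.00 × 0.1652 = 1.321 kΩ.

R1 ≈ 1.32 kΩ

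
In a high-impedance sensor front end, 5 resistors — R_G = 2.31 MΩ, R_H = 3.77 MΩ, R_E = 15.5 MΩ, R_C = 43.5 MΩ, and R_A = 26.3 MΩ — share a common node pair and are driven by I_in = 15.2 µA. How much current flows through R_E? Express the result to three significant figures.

I ≈ 1.19 µA

Conductances: ΣG = 1/2.31 + 1/3.77 + 1/15.5 + 1/43.5 + 1/26.3 = 0.8237 (1/MΩ).
R_E takes the fraction G_k/ΣG = 0.06452/0.8237 = 0.07833, so I = 15.2 × 0.07833 = 1.191 µA.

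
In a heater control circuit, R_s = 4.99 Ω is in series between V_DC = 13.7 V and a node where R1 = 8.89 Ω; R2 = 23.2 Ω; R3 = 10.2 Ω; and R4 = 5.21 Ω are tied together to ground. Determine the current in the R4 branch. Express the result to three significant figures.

Parallel bank: R_p = 1/(1/8.89 + 1/23.2 + 1/10.2 + 1/5.21) = 2.244 Ω.
Node voltage V_A = V_DC · R_p/(R_s + R_p) = 13.7 × 0.3102 = 4.250 V.
Branch current I = V_A/R4 = 4.250/5.21 = 0.8158 A.

I ≈ 0.816 A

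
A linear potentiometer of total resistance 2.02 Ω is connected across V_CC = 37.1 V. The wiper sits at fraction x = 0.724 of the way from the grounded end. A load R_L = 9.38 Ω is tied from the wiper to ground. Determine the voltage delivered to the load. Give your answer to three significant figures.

Lower segment x·R_p = 1.462 Ω; upper segment (1−x)·R_p = 0.5575 Ω.
(x·R_p) ‖ R_L = 1.265 Ω.
Loaded-divider output: V_out = 37.1 × 0.6941 = 25.75 V.
(Unloaded: V_out = x·V_CC = 26.9 V.)

V_out ≈ 25.8 V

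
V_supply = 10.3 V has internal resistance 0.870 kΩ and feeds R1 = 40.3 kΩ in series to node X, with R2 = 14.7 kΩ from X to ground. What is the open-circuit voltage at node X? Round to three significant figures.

V_th ≈ 2.71 V

R1' = 0.870 + 40.3 = 41.17 kΩ (source resistance + R1).
With X open, the divider is unloaded: V_th = 10.3 × 14.7/55.87 = 2.710 V.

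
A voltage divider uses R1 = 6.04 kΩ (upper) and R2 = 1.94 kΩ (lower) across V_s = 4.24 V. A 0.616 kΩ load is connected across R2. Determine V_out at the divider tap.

First combine the lower leg with the load: R2 ‖ R_L = 0.4675 kΩ.
Now apply the divider: V_out = 4.24 × 0.07185 = 0.3046 V.
(Unloaded it would be 1.03 V; the load pulls it down.)

V_out ≈ 0.305 V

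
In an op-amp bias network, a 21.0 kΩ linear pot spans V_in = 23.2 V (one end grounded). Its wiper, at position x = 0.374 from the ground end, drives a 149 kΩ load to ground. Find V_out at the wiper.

V_out ≈ 8.40 V

Lower segment x·R_p = 7.854 kΩ; upper segment (1−x)·R_p = 13.15 kΩ.
Lower segment in parallel with the load: 7.854 ‖ 149 = 7.461 kΩ.
V_out = 23.2 × 7.461/(13.15 + 7.461) = 8.400 V.
(Unloaded: V_out = x·V_in = 8.68 V.)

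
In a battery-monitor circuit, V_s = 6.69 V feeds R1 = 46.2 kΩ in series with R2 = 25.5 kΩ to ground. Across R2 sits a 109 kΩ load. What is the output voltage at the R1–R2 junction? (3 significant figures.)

R2 ‖ R_L = (25.5 × 109)/(25.5 + 109) = 20.67 kΩ.
Then V_out = V_s · R2'/(R1 + R2') = 6.69 × 20.67/66.87 = 2.068 V.

V_out ≈ 2.07 V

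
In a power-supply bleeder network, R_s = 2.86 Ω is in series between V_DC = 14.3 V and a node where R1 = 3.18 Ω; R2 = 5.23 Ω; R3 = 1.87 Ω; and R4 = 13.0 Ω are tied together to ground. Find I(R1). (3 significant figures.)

Parallel bank: R_p = 1/(1/3.18 + 1/5.23 + 1/1.87 + 1/13.0) = 0.8950 Ω.
Node voltage V_A = V_DC · R_p/(R_s + R_p) = 14.3 × 0.2383 = 3.408 V.
Branch current I = V_A/R1 = 3.408/3.18 = 1.072 A.

I ≈ 1.07 A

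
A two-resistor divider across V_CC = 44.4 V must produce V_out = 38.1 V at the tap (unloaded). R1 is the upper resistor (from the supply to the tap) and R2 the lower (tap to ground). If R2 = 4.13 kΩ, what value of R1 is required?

The divider ratio is R2/(R1+R2) = 38.1/44.4 = 0.8581.
So R1 = R2 · (V_CC/V_out − 1) = 4.13 × (44.4/38.1 − 1) = 4.13 × 0.1654 = 0.6829 kΩ.

R1 ≈ 0.683 kΩ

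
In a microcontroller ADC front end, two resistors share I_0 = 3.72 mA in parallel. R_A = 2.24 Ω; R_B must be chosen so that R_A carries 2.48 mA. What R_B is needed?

R_B ≈ 4.48 Ω

The fraction through R_A equals R_B/(R_A+R_B).
2.48/3.72 = R_B/(R_A + R_B) → R_B = R_A · (0.6667)/(1 − 0.6667) = 2.24 × 2.000 = 4.480 Ω.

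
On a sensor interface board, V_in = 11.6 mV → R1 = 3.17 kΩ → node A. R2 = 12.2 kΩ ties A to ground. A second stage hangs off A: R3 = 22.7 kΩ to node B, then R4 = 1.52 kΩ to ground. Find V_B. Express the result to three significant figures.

The second stage (R3 + R4 = 24.22 kΩ) loads node A in parallel with R2.
R2 ‖ (R3+R4) = 8.113 kΩ.
V_A = 11.6 × 8.113/(3.17 + 8.113) = 8.341 mV.
Then the unloaded second divider: V_B = V_A × R4/(R3+R4) = 8.341 × 0.06276 = 0.5235 mV.

V_B ≈ 0.523 mV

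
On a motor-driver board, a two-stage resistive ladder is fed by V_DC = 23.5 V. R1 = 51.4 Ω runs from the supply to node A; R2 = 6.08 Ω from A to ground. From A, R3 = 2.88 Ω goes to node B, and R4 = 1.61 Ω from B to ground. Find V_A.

V_A ≈ 1.12 V

The second stage (R3 + R4 = 4.490 Ω) loads node A in parallel with R2.
R2 ‖ (R3+R4) = 2.583 Ω.
First divider: V_A = V_DC · 2.583/(51.4 + 2.583) = 1.124 V.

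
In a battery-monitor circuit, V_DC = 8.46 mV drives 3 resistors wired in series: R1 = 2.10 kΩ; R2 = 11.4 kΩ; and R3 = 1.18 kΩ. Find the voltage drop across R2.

V ≈ 6.57 mV

Series total: ΣR = 2.10 + 11.4 + 1.18 = 14.68 kΩ.
By the voltage-divider rule, V = 8.46 × 11.40/14.68 = 6.570 mV.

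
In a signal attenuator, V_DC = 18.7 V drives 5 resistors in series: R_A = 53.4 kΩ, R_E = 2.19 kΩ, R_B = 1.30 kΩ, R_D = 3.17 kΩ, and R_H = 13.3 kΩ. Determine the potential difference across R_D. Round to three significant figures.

V ≈ 0.808 V

ΣR = 53.4 + 2.19 + 1.30 + 3.17 + 13.3 = 73.36 kΩ.
Voltage divider: V = V_DC · (3.170 / 73.36) = 18.7 × 0.04321 = 0.8081 V.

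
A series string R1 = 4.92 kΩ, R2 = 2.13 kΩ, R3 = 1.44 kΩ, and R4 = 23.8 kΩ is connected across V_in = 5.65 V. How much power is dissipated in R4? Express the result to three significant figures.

P ≈ 0.729 mW

The common current is I = 5.65/32.29 = 0.1750 mA.
V(R4) = I·R = 4.164 V; P = V·I = 4.164 × 0.1750 = 0.7287 mW.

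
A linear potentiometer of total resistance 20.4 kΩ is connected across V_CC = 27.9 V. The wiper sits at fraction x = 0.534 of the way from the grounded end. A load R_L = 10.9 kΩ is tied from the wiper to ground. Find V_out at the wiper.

V_out ≈ 10.2 V

Lower segment x·R_p = 10.89 kΩ; upper segment (1−x)·R_p = 9.506 kΩ.
(x·R_p) ‖ R_L = 5.448 kΩ.
Then V_out = V_CC · 5.448/(9.506 + 5.448) = 10.16 V.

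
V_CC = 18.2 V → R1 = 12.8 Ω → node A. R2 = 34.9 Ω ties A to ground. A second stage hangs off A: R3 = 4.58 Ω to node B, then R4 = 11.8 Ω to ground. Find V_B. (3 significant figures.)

Looking into the second stage from A: R3 + R4 = 16.38 Ω appears in parallel with R2.
R2 ‖ (R3+R4) = 11.15 Ω.
First divider: V_A = V_CC · 11.15/(12.8 + 11.15) = 8.472 V.
Stage 2 is unloaded, so V_B = V_A · R4/(R3+R4) = 8.472 × 11.8/16.38 = 6.103 V.

V_B ≈ 6.10 V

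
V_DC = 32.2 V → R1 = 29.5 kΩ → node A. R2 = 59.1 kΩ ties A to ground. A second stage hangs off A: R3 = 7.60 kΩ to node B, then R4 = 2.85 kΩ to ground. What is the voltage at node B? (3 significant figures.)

V_B ≈ 2.03 V

Node A sees R2 in parallel with the series input of stage 2, R3 + R4 = 10.45 kΩ.
R2 ‖ (R3+R4) = 8.880 kΩ.
V_A = 32.2 × 8.880/(29.5 + 8.880) = 7.450 V.
Stage 2 is unloaded, so V_B = V_A · R4/(R3+R4) = 7.450 × 2.85/10.45 = 2.032 V.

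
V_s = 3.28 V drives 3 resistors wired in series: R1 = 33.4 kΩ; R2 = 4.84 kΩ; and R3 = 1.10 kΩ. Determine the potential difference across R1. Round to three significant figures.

ΣR = 33.4 + 4.84 + 1.10 = 39.34 kΩ.
By the voltage-divider rule, V = 3.28 × 33.40/39.34 = 2.785 V.

V ≈ 2.78 V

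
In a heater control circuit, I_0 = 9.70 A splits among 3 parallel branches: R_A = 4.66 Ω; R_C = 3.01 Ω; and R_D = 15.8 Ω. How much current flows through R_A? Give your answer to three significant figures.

Conductances: ΣG = 1/4.66 + 1/3.01 + 1/15.8 = 0.6101 (1/Ω).
Current divider: I(R_A) = I_0 · G_k/ΣG = 9.70 × (0.2146/0.6101) = 9.70 × 0.3517 = 3.412 A.

I ≈ 3.41 A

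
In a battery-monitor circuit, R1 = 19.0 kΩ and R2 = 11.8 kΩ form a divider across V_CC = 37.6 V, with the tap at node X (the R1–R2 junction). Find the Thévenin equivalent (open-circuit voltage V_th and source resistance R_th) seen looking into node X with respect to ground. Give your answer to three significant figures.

V_th ≈ 14.4 V, R_th ≈ 7.28 kΩ

V_th is the unloaded tap voltage: V_CC · R2/(R1+R2) = 37.6 × 0.3831 = 14.41 V.
With V_CC suppressed (replaced by a short), R_th = R1 ‖ R2 = (19.00 × 11.8)/(19.00 + 11.8) = 7.279 kΩ.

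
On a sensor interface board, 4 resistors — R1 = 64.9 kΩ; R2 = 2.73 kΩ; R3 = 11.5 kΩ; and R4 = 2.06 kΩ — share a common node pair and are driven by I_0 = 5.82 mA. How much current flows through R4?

Total conductance ΣG = 1/64.9 + 1/2.73 + 1/11.5 + 1/2.06 = 0.9541 (units of 1/kΩ).
R4 takes the fraction G_k/ΣG = 0.4854/0.9541 = 0.5088, so I = 5.82 × 0.5088 = 2.961 mA.

I ≈ 2.96 mA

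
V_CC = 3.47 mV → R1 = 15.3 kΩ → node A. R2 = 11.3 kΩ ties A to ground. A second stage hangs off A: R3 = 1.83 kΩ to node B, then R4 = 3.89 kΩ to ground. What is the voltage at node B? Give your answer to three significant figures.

V_B ≈ 0.469 mV

The second stage (R3 + R4 = 5.720 kΩ) loads node A in parallel with R2.
R2 ‖ (R3+R4) = 3.798 kΩ.
V_A = 3.47 × 3.798/(15.3 + 3.798) = 0.6900 mV.
Then the unloaded second divider: V_B = V_A × R4/(R3+R4) = 0.6900 × 0.6801 = 0.4693 mV.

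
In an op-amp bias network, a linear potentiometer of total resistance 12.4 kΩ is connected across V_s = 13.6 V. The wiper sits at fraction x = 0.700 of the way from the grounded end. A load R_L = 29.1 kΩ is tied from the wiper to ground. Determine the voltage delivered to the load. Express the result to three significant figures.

The pot divides into 3.720 kΩ above the wiper and 8.680 kΩ below.
R_L loads the lower segment: effective lower R = 6.686 kΩ.
Then V_out = V_s · 6.686/(3.720 + 6.686) = 8.738 V.

V_out ≈ 8.74 V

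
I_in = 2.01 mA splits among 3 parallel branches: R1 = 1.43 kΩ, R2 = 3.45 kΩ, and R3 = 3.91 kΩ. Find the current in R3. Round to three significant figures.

Conductances: ΣG = 1/1.43 + 1/3.45 + 1/3.91 = 1.245 (1/kΩ).
Current divider: I(R3) = I_in · G_k/ΣG = 2.01 × (0.2558/1.245) = 2.01 × 0.2054 = 0.4129 mA.

I ≈ 0.413 mA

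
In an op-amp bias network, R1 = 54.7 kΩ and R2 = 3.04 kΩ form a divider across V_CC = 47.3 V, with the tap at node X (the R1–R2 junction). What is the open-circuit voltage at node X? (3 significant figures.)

V_th ≈ 2.49 V

Open-circuit (no load on X): V_th = V_CC · R2/(R1 + R2) = 47.3 × 3.04/(54.70 + 3.04) = 2.490 V.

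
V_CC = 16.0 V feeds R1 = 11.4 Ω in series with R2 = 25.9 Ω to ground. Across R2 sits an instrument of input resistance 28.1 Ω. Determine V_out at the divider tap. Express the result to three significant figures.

The load sits in parallel with R2, giving an effective lower resistance R2' = R2·R_L/(R2+R_L) = 13.48 Ω.
Voltage divider with the loaded lower leg: V_out = 16.0 × 13.48/(11.4 + 13.48) = 16.0 × 0.5418 = 8.668 V.

V_out ≈ 8.67 V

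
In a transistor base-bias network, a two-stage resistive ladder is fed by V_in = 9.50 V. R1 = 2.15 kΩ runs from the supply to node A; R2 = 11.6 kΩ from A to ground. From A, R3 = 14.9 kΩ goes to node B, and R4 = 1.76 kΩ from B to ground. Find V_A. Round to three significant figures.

V_A ≈ 7.23 V

Looking into the second stage from A: R3 + R4 = 16.66 kΩ appears in parallel with R2.
R2 ‖ (R3+R4) = 6.838 kΩ.
So V_A = 9.50 × 0.7608 = 7.228 V.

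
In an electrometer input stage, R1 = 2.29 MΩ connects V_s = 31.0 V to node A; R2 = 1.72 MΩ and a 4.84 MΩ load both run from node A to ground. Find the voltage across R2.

V_out ≈ 11.1 V

First combine the lower leg with the load: R2 ‖ R_L = 1.269 MΩ.
Now apply the divider: V_out = 31.0 × 0.3566 = 11.05 V.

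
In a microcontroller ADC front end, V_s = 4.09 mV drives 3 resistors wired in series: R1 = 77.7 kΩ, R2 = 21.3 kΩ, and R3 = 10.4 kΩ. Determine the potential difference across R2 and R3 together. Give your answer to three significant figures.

V ≈ 1.19 mV

Series total: ΣR = 77.7 + 21.3 + 10.4 = 109.4 kΩ.
R_{R2..R3} = 21.3 + 10.4 = 31.70 kΩ.
By the voltage-divider rule, V = 4.09 × 31.70/109.4 = 1.185 mV.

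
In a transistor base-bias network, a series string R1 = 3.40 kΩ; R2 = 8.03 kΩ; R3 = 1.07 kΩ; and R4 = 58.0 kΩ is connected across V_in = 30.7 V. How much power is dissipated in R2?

ΣR = 70.50 kΩ → I = 30.7/70.50 = 0.4355 mA.
V(R2) = I·R = 3.497 V; P = V·I = 3.497 × 0.4355 = 1.523 mW.

P ≈ 1.52 mW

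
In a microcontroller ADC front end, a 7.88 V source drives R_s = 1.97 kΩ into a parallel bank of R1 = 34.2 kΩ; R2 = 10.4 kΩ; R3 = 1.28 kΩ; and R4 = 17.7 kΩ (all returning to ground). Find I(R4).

I ≈ 0.154 mA

Equivalent of the parallel group: R_p = 1.038 kΩ.
V_A by voltage divider: V_A = 7.88 × 1.038/(1.97 + 1.038) = 2.720 V.
I(R4) = V_A / R4 = 2.720/17.7 = 0.1537 mA.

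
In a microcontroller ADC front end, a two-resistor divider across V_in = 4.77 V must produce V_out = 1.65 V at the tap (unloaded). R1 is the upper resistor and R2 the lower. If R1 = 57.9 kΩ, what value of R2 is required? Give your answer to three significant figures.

V_out/V_in = R2/(R1+R2) = 0.3459.
Rearranging, R2 = R1·k/(1−k) = 57.9 × 0.5288 = 30.62 kΩ.

R2 ≈ 30.6 kΩ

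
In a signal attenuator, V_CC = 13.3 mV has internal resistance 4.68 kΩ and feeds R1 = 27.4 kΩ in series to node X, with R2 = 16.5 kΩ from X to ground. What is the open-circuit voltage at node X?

V_th ≈ 4.52 mV

R1' = 4.68 + 27.4 = 32.08 kΩ (source resistance + R1).
Open-circuit (no load on X): V_th = V_CC · R2/(R1' + R2) = 13.3 × 16.5/(32.08 + 16.5) = 4.517 mV.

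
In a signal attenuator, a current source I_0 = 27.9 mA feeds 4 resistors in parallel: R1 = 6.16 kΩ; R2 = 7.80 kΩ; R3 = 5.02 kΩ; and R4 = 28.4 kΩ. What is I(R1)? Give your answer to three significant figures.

ΣG = 1/6.16 + 1/7.80 + 1/5.02 + 1/28.4 = 0.5250.
Current divider: I(R1) = I_0 · G_k/ΣG = 27.9 × (0.1623/0.5250) = 27.9 × 0.3092 = 8.628 mA.

I ≈ 8.63 mA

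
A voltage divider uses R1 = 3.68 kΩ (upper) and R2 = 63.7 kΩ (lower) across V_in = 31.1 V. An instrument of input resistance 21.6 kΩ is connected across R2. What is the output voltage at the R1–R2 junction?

V_out ≈ 25.3 V

First combine the lower leg with the load: R2 ‖ R_L = 16.13 kΩ.
Voltage divider with the loaded lower leg: V_out = 31.1 × 16.13/(3.68 + 16.13) = 31.1 × 0.8142 = 25.32 V.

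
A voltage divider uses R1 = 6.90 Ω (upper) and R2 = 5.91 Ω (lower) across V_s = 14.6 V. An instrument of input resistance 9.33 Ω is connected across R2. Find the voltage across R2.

First combine the lower leg with the load: R2 ‖ R_L = 3.618 Ω.
Then V_out = V_s · R2'/(R1 + R2') = 14.6 × 3.618/10.52 = 5.022 V.
(Unloaded it would be 6.74 V; the load pulls it down.)

V_out ≈ 5.02 V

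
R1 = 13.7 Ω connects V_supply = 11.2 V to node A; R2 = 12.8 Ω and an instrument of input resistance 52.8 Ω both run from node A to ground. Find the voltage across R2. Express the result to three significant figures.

The load sits in parallel with R2, giving an effective lower resistance R2' = R2·R_L/(R2+R_L) = 10.30 Ω.
Then V_out = V_supply · R2'/(R1 + R2') = 11.2 × 10.30/24.00 = 4.807 V.

V_out ≈ 4.81 V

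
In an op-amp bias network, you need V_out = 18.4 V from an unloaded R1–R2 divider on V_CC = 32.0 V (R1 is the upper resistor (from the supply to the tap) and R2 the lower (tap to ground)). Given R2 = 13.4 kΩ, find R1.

R1 ≈ 9.90 kΩ

V_out/V_CC = R2/(R1+R2) = 0.5750.
R1 = R2·(1/k − 1) = 13.4 × 0.7391 = 9.904 kΩ.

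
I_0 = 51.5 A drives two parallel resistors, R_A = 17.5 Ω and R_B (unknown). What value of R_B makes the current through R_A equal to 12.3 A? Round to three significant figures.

R_B ≈ 5.49 Ω

In a two-way split, I_A/I_0 = R_B/(R_A + R_B).
With f = 0.2388, R_B = R_A · f/(1−f) = 17.5 × 0.3138 = 5.491 Ω.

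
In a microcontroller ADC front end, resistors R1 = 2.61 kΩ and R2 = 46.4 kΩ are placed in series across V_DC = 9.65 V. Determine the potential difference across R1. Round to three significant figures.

Series total: ΣR = 2.61 + 46.4 = 49.01 kΩ.
Voltage divider: V = V_DC · (2.610 / 49.01) = 9.65 × 0.05325 = 0.5139 V.

V ≈ 0.514 V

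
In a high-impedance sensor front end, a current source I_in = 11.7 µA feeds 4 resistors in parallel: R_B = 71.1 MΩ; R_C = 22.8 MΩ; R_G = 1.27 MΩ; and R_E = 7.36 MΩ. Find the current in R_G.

Conductances: ΣG = 1/71.1 + 1/22.8 + 1/1.27 + 1/7.36 = 0.9812 (1/MΩ).
Current divider: I(R_G) = I_in · G_k/ΣG = 11.7 × (0.7874/0.9812) = 11.7 × 0.8025 = 9.389 µA.

I ≈ 9.39 µA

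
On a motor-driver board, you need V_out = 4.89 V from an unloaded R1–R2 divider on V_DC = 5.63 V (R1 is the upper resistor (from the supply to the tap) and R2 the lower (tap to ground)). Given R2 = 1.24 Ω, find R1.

R1 ≈ 0.188 Ω

The divider ratio is R2/(R1+R2) = 4.89/5.63 = 0.8686.
R1 = R2·(1/k − 1) = 1.24 × 0.1513 = 0.1876 Ω.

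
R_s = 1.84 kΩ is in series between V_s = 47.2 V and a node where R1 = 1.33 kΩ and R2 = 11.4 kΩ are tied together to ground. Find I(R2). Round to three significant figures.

Equivalent of the parallel group: R_p = 1.191 kΩ.
Node voltage V_A = V_s · R_p/(R_s + R_p) = 47.2 × 0.3929 = 18.55 V.
Branch current I = V_A/R2 = 18.55/11.4 = 1.627 mA.

I ≈ 1.63 mA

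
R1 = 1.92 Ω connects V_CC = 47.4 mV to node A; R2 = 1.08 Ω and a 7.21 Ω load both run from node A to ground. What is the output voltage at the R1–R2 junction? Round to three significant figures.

R2 ‖ R_L = (1.08 × 7.21)/(1.08 + 7.21) = 0.9393 Ω.
Now apply the divider: V_out = 47.4 × 0.3285 = 15.57 mV.

V_out ≈ 15.6 mV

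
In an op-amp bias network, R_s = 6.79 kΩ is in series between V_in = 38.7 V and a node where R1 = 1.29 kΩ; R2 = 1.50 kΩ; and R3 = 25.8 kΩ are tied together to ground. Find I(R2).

Combine the parallel branches: R_p = (1/1.29 + 1/1.50 + 1/25.8)⁻¹ = 0.6754 kΩ.
V_A = 38.7 × 0.6754/7.465 = 3.501 V.
I(R2) = V_A / R2 = 3.501/1.50 = 2.334 mA.

I ≈ 2.33 mA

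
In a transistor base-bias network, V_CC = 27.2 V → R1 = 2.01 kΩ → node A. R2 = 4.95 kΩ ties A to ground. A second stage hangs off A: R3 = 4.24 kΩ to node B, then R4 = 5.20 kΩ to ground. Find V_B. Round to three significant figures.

Node A sees R2 in parallel with the series input of stage 2, R3 + R4 = 9.440 kΩ.
Effective lower resistance at A: R2 ‖ 9.440 = 3.247 kΩ.
First divider: V_A = V_CC · 3.247/(2.01 + 3.247) = 16.80 V.
V_B = V_A × 0.5508 = 9.255 V.

V_B ≈ 9.25 V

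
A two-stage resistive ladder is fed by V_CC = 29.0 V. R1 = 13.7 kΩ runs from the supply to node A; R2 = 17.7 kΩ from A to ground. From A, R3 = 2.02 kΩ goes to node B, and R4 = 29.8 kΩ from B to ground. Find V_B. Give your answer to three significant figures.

Node A sees R2 in parallel with the series input of stage 2, R3 + R4 = 31.82 kΩ.
Effective lower resistance at A: R2 ‖ 31.82 = 11.37 kΩ.
First divider: V_A = V_CC · 11.37/(13.7 + 11.37) = 13.15 V.
Then the unloaded second divider: V_B = V_A × R4/(R3+R4) = 13.15 × 0.9365 = 12.32 V.

V_B ≈ 12.3 V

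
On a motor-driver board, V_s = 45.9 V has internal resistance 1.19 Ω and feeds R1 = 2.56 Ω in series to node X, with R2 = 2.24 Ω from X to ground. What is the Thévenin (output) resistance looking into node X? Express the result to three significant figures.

R_th ≈ 1.40 Ω

R1' = 1.19 + 2.56 = 3.750 Ω (source resistance + R1).
With V_s suppressed (replaced by a short), R_th = R1' ‖ R2 = (3.750 × 2.24)/(3.750 + 2.24) = 1.402 Ω.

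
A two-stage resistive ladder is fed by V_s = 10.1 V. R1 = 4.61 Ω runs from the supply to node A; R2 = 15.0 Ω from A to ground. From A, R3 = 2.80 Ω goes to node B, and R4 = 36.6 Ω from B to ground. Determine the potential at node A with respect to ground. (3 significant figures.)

The second stage (R3 + R4 = 39.40 Ω) loads node A in parallel with R2.
Effective lower resistance at A: R2 ‖ 39.40 = 10.86 Ω.
So V_A = 10.1 × 0.7021 = 7.091 V.

V_A ≈ 7.09 V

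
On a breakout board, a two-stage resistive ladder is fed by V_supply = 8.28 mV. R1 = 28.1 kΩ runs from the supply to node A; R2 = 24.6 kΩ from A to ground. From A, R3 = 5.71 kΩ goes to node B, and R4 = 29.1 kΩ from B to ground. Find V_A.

Looking into the second stage from A: R3 + R4 = 34.81 kΩ appears in parallel with R2.
Effective lower resistance at A: R2 ‖ 34.81 = 14.41 kΩ.
V_A = 8.28 × 14.41/(28.1 + 14.41) = 2.807 mV.

V_A ≈ 2.81 mV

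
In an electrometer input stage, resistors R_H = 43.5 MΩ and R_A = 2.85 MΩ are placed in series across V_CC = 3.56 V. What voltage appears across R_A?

ΣR = 43.5 + 2.85 = 46.35 MΩ.
Voltage divider: V = V_CC · (2.850 / 46.35) = 3.56 × 0.06149 = 0.2189 V.

V ≈ 0.219 V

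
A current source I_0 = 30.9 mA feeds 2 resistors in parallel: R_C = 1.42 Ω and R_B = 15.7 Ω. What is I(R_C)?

Two-branch current divider: I_k = I_0 · R_other/(R_1 + R_2).
I(R_C) = 30.9 × 15.7/(1.42 + 15.7) = 30.9 × 0.9171 = 28.34 mA.

I ≈ 28.3 mA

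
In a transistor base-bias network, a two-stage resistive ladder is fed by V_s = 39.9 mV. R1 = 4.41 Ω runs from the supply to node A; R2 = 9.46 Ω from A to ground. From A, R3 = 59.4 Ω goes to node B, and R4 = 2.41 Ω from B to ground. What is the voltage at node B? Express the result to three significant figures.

The second stage (R3 + R4 = 61.81 Ω) loads node A in parallel with R2.
R2 ‖ (R3+R4) = 8.204 Ω.
First divider: V_A = V_s · 8.204/(4.41 + 8.204) = 25.95 mV.
V_B = V_A × 0.03899 = 1.012 mV.

V_B ≈ 1.01 mV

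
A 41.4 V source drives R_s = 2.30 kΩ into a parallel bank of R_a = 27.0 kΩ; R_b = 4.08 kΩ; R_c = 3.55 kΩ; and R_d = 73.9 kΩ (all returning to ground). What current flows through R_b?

Equivalent of the parallel group: R_p = 1.732 kΩ.
V_A by voltage divider: V_A = 41.4 × 1.732/(2.30 + 1.732) = 17.78 V.
Branch current I = V_A/R_b = 17.78/4.08 = 4.359 mA.

I ≈ 4.36 mA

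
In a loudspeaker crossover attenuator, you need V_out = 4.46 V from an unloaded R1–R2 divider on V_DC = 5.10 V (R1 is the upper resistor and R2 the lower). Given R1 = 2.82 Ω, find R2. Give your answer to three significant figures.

R2 ≈ 19.7 Ω

Required fraction k = V_out/V_DC = 0.8745.
R2 = R1 · 0.8745/(1 − 0.8745) = 19.65 Ω.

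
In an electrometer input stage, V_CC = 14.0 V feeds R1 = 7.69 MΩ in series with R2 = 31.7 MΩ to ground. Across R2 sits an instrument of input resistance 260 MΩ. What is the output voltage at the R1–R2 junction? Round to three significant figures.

The load sits in parallel with R2, giving an effective lower resistance R2' = R2·R_L/(R2+R_L) = 28.26 MΩ.
Now apply the divider: V_out = 14.0 × 0.7861 = 11.00 V.

V_out ≈ 11.0 V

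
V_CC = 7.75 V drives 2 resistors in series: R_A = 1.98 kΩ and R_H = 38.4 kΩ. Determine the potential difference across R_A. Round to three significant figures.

Total series resistance ΣR = 1.98 + 38.4 = 40.38 kΩ.
Voltage divider: V = V_CC · (1.980 / 40.38) = 7.75 × 0.04903 = 0.3800 V.

V ≈ 0.380 V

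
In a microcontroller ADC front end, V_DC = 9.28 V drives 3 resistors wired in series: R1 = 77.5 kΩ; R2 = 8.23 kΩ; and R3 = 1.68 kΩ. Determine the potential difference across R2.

ΣR = 77.5 + 8.23 + 1.68 = 87.41 kΩ.
By the voltage-divider rule, V = 9.28 × 8.230/87.41 = 0.8737 V.

V ≈ 0.874 V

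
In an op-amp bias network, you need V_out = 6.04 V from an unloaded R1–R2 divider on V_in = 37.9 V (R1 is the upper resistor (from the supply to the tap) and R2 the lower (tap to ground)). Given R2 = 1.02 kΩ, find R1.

The divider ratio is R2/(R1+R2) = 6.04/37.9 = 0.1594.
R1 = R2·(1/k − 1) = 1.02 × 5.275 = 5.380 kΩ.

R1 ≈ 5.38 kΩ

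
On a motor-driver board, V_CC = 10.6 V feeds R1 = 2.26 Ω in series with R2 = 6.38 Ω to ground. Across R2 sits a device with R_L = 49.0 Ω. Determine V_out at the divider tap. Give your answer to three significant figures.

R2 ‖ R_L = (6.38 × 49.0)/(6.38 + 49.0) = 5.645 Ω.
Then V_out = V_CC · R2'/(R1 + R2') = 10.6 × 5.645/7.905 = 7.570 V.
(Unloaded it would be 7.83 V; the load pulls it down.)

V_out ≈ 7.57 V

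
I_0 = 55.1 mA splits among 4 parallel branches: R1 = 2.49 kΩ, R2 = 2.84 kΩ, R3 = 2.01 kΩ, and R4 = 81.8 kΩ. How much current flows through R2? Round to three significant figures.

I ≈ 15.4 mA

Conductances: ΣG = 1/2.49 + 1/2.84 + 1/2.01 + 1/81.8 = 1.263 (1/kΩ).
R2 takes the fraction G_k/ΣG = 0.3521/1.263 = 0.2787, so I = 55.1 × 0.2787 = 15.36 mA.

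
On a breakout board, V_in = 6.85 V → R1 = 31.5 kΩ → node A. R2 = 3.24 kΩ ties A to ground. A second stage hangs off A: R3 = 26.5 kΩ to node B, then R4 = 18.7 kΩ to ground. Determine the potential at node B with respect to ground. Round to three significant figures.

V_B ≈ 0.248 V

Node A sees R2 in parallel with the series input of stage 2, R3 + R4 = 45.20 kΩ.
R2 ‖ (R3+R4) = 3.023 kΩ.
First divider: V_A = V_in · 3.023/(31.5 + 3.023) = 0.5999 V.
Then the unloaded second divider: V_B = V_A × R4/(R3+R4) = 0.5999 × 0.4137 = 0.2482 V.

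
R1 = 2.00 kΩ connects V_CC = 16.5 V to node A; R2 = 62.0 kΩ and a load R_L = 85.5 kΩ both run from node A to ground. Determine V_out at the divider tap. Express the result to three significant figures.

The load sits in parallel with R2, giving an effective lower resistance R2' = R2·R_L/(R2+R_L) = 35.94 kΩ.
Now apply the divider: V_out = 16.5 × 0.9473 = 15.63 V.

V_out ≈ 15.6 V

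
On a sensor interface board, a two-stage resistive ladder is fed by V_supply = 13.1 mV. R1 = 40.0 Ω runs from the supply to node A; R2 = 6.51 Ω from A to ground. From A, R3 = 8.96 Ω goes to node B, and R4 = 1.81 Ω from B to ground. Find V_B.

The second stage (R3 + R4 = 10.77 Ω) loads node A in parallel with R2.
R2 ‖ (R3+R4) = 4.057 Ω.
First divider: V_A = V_supply · 4.057/(40.0 + 4.057) = 1.206 mV.
Stage 2 is unloaded, so V_B = V_A · R4/(R3+R4) = 1.206 × 1.81/10.77 = 0.2028 mV.

V_B ≈ 0.203 mV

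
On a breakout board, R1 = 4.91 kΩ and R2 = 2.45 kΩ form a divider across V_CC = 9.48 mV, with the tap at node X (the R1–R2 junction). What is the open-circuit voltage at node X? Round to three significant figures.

V_th is the unloaded tap voltage: V_CC · R2/(R1+R2) = 9.48 × 0.3329 = 3.156 mV.

V_th ≈ 3.16 mV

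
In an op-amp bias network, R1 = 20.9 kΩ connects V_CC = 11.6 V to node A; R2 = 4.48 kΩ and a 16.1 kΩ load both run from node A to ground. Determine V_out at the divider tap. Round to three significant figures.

V_out ≈ 1.67 V

The load sits in parallel with R2, giving an effective lower resistance R2' = R2·R_L/(R2+R_L) = 3.505 kΩ.
Now apply the divider: V_out = 11.6 × 0.1436 = 1.666 V.
(Unloaded it would be 2.05 V; the load pulls it down.)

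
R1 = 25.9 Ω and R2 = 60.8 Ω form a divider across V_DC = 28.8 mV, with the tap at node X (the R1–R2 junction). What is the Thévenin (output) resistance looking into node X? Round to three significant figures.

Looking into X with the source shorted: R_th = R1·R2/(R1+R2) = 25.90 × 60.8/86.70 = 18.16 Ω.

R_th ≈ 18.2 Ω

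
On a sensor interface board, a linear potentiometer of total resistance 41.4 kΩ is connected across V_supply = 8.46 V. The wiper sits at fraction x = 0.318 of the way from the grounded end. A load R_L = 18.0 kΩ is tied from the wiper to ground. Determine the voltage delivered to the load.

The pot divides into 28.23 kΩ above the wiper and 13.17 kΩ below.
(x·R_p) ‖ R_L = 7.604 kΩ.
Then V_out = V_supply · 7.604/(28.23 + 7.604) = 1.795 V.
(Unloaded: V_out = x·V_supply = 2.69 V.)

V_out ≈ 1.79 V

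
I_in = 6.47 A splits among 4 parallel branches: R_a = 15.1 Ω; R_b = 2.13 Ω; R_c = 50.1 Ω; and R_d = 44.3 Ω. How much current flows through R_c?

I ≈ 0.223 A

Total conductance ΣG = 1/15.1 + 1/2.13 + 1/50.1 + 1/44.3 = 0.5782 (units of 1/Ω).
By the current-divider rule, I = I_in · G_k/ΣG = 6.47 × 0.03452 = 0.2233 A.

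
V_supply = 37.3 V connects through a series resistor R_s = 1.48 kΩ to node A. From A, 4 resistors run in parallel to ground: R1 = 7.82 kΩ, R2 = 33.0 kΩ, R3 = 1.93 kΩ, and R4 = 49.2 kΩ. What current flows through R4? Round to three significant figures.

I ≈ 0.373 mA

Combine the parallel branches: R_p = (1/7.82 + 1/33.0 + 1/1.93 + 1/49.2)⁻¹ = 1.435 kΩ.
Node voltage V_A = V_supply · R_p/(R_s + R_p) = 37.3 × 0.4924 = 18.37 V.
Branch current I = V_A/R4 = 18.37/49.2 = 0.3733 mA.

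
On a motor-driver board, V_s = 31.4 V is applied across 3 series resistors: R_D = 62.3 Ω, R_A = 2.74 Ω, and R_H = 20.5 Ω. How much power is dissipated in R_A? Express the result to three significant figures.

P ≈ 0.369 W

ΣR = 85.54 Ω → I = 31.4/85.54 = 0.3671 A.
P(R_A) = I²·R_A = (0.3671)² × 2.74 = 0.3692 W.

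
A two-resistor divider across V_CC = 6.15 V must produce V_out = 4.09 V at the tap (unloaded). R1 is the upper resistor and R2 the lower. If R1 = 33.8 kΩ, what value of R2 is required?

R2 ≈ 67.1 kΩ

V_out/V_CC = R2/(R1+R2) = 0.6650.
Rearranging, R2 = R1·k/(1−k) = 33.8 × 1.985 = 67.11 kΩ.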